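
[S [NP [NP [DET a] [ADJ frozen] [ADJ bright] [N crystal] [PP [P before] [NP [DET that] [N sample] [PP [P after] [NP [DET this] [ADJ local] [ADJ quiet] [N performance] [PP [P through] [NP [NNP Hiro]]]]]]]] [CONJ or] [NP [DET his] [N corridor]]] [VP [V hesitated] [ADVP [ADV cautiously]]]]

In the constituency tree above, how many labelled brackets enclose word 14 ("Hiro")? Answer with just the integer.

10

The word sits inside NNP, which is inside NP, inside PP, inside NP, inside PP, inside NP, inside PP, inside NP, inside NP, inside S — 10 brackets in all.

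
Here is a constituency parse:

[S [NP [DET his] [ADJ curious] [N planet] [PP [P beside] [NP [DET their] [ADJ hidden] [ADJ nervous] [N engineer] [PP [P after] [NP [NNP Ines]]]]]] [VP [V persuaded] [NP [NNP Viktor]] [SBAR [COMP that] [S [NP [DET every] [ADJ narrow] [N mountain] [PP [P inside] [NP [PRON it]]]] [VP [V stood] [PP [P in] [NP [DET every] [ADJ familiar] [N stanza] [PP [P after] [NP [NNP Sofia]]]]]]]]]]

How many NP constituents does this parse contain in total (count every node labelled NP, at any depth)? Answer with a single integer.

8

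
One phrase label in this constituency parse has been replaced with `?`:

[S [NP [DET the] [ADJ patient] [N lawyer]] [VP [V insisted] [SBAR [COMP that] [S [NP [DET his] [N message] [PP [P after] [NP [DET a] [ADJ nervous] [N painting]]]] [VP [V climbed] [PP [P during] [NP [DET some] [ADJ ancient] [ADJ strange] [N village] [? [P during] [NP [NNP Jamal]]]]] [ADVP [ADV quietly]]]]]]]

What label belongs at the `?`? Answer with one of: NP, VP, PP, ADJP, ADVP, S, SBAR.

PP

A constituent whose immediate children are P 'during', NP is a prepositional phrase: PP.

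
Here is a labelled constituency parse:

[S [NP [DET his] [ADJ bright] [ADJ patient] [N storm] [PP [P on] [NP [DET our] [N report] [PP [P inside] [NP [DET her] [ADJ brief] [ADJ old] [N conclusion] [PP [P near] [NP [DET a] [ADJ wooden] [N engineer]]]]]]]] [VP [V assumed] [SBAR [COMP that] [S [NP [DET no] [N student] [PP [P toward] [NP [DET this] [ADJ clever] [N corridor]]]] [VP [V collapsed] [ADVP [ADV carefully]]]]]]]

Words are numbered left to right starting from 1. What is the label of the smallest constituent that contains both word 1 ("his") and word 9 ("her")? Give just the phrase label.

Word 1 lies under S → NP → DET; word 9 lies under S → NP → PP → NP → PP → NP → DET. The lowest shared node is the NP.

NP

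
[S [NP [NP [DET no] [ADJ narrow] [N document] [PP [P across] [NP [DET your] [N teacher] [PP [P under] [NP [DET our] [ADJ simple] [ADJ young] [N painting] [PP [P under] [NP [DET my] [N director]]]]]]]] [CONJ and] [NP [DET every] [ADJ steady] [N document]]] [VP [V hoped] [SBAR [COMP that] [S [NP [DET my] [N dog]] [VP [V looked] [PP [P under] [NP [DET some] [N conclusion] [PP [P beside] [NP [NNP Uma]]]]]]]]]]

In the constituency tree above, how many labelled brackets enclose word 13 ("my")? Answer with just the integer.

10

Path from the root down to the word: S → NP → NP → PP → NP → PP → NP → PP → NP → DET. That is 10 enclosing brackets.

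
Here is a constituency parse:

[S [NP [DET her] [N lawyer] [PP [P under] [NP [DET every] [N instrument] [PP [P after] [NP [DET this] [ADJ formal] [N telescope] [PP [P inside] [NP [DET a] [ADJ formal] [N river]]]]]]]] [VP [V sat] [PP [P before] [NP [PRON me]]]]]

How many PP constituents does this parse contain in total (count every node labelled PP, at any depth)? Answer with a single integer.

4

The PP constituents are: [PP under every instrument after this formal telescope inside a formal river]; [PP after this formal telescope inside a formal river]; [PP inside a formal river]; [PP before me]. Total: 4.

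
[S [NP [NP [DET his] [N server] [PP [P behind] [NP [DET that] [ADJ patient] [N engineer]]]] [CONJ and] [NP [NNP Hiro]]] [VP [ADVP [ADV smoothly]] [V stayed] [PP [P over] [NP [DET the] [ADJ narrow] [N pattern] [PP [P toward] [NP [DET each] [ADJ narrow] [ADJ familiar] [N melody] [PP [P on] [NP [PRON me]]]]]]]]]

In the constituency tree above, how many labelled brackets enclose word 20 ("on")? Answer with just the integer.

8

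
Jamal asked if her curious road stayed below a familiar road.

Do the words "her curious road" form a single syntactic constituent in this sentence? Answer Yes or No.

These words form the whole noun phrase headed by "road", so yes — one constituent.

Yes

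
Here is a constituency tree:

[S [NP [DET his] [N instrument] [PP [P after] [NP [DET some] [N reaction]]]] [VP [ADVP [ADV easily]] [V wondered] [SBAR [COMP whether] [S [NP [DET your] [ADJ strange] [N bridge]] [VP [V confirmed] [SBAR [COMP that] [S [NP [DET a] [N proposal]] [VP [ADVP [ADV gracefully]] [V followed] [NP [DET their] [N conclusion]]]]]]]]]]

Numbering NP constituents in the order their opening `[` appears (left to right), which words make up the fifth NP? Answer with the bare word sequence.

their conclusion

The NP opening brackets appear, in order, over: "his instrument after some reaction"; "some reaction"; "your strange bridge"; "a proposal"; "their conclusion". The fifth one spans "their conclusion".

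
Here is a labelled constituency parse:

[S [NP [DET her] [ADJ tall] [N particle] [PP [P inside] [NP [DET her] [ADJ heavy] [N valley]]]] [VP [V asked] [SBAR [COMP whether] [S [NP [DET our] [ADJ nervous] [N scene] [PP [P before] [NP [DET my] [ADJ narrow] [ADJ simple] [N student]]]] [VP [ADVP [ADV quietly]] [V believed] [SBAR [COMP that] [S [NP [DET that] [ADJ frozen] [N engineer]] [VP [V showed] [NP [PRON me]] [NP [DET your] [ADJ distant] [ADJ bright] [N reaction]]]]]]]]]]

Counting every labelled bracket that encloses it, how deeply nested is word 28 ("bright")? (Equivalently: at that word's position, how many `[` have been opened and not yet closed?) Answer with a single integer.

Path from the root down to the word: S → VP → SBAR → S → VP → SBAR → S → VP → NP → ADJ. That is 10 enclosing brackets.

10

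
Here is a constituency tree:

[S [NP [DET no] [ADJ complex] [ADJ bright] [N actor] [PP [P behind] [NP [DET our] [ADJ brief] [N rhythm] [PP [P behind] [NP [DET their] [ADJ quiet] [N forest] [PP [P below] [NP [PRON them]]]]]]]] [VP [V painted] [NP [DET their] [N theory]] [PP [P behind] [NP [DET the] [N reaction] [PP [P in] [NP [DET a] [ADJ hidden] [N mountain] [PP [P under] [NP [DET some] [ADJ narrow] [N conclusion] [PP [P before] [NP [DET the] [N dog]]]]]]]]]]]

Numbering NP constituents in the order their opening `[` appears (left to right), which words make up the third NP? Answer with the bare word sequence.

The NP opening brackets appear, in order, over: "no complex bright actor behind our brief rhythm behind their quiet forest below them"; "our brief rhythm behind their quiet forest below them"; "their quiet forest below them"; "them"; "their theory"; "the reaction in a hidden mountain under some narrow conclusion before the dog"; "a hidden mountain under some narrow conclusion before the dog"; "some narrow conclusion before the dog"; "the dog". The third one spans "their quiet forest below them".

their quiet forest below them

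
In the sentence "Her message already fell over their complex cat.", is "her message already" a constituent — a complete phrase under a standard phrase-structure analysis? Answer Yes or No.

The smallest constituent containing the whole sequence is the clause [S her message already fell over their complex cat], but the sequence is only part of it — it straddles the boundary between noun phrase "her message" and verb phrase "already fell over their complex cat".

No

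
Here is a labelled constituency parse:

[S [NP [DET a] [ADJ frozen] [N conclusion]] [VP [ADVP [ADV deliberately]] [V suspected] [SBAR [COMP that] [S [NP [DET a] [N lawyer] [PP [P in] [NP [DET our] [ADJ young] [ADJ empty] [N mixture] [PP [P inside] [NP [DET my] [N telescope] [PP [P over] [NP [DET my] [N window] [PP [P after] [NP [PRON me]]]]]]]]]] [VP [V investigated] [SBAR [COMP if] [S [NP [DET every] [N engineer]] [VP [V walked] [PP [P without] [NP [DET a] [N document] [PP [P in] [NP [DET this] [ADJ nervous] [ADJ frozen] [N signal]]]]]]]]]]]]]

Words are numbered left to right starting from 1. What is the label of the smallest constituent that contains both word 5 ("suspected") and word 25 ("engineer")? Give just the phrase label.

VP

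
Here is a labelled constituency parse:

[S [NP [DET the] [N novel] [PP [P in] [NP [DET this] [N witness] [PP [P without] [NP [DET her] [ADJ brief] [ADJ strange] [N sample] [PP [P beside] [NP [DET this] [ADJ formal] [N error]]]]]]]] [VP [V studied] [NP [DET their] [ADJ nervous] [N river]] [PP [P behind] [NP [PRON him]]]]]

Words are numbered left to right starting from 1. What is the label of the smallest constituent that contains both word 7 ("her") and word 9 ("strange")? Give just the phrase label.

Word 7 lies under S → NP → PP → NP → PP → NP → DET; word 9 lies under S → NP → PP → NP → PP → NP → ADJ. The lowest shared node is the NP.

NP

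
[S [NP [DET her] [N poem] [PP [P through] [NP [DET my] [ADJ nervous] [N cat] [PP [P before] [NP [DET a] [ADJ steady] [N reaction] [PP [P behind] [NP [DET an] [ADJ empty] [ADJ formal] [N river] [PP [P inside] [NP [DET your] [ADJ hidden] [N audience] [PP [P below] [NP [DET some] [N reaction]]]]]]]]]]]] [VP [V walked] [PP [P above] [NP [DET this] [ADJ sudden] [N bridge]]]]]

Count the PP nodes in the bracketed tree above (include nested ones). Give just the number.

The PP constituents are: [PP through my nervous cat before a steady reaction behind an empty formal river inside your hidden audience below some reaction]; [PP before a steady reaction behind an empty formal river inside your hidden audience below some reaction]; [PP behind an empty formal river inside your hidden audience below some reaction]; [PP inside your hidden audience below some reaction]; [PP below some reaction]; [PP above this sudden bridge]. Total: 6.

6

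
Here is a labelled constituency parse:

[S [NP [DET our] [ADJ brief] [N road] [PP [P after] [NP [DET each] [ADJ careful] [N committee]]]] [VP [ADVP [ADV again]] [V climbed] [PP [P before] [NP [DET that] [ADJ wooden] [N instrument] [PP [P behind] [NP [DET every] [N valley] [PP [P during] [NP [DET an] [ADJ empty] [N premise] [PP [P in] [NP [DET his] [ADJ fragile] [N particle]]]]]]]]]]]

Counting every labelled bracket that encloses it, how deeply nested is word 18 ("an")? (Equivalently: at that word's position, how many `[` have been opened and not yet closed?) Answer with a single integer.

Counting open brackets not yet closed at "an": [S [VP [PP [NP [PP [NP [PP [NP [DET = 9.

9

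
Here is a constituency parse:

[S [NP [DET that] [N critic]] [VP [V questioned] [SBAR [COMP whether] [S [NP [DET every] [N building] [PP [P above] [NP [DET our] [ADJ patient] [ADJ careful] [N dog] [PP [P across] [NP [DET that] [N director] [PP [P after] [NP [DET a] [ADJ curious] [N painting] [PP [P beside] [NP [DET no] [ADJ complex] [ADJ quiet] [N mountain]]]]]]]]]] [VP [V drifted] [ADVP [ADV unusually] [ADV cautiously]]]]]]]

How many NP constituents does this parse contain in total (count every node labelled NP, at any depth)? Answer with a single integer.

6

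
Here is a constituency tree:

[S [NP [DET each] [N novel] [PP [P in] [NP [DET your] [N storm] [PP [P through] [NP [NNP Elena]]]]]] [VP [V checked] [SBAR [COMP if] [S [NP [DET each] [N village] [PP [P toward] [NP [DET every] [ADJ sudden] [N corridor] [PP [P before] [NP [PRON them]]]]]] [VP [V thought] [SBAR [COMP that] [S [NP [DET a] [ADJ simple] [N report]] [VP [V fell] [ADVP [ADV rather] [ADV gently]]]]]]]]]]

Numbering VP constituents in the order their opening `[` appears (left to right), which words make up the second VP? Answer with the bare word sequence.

thought that a simple report fell rather gently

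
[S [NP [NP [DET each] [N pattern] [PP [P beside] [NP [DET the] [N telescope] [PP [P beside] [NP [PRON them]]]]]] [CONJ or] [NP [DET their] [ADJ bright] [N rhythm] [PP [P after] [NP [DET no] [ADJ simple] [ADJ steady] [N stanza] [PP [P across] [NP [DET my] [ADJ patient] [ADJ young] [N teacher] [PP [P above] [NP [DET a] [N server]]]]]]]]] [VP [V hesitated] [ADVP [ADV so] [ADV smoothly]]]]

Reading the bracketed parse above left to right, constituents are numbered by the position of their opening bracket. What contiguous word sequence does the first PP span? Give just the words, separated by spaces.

beside the telescope beside them

The PP opening brackets appear, in order, over: "beside the telescope beside them"; "beside them"; "after no simple steady stanza across my patient young teacher above a server"; "across my patient young teacher above a server"; "above a server". The first one spans "beside the telescope beside them".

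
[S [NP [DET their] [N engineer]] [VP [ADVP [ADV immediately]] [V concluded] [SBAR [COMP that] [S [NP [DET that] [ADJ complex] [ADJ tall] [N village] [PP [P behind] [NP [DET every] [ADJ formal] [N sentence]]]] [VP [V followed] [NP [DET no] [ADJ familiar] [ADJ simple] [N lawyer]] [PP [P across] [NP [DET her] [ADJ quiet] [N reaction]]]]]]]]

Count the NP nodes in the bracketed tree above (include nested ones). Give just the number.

5

The NP constituents are: [NP their engineer]; [NP that complex tall village behind every formal sentence]; [NP every formal sentence]; [NP no familiar simple lawyer]; [NP her quiet reaction]. Total: 5.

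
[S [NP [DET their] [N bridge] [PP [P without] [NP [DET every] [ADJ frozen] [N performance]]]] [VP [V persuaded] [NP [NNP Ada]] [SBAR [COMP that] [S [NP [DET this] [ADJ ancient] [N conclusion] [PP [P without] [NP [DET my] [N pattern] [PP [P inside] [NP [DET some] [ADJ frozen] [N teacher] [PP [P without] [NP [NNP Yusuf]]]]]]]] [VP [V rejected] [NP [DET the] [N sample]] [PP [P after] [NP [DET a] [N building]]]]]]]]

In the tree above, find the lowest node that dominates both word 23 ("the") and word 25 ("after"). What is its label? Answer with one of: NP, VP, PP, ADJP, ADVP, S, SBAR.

VP

Word 23 lies under S → VP → SBAR → S → VP → NP → DET; word 25 lies under S → VP → SBAR → S → VP → PP → P. The lowest shared node is the VP.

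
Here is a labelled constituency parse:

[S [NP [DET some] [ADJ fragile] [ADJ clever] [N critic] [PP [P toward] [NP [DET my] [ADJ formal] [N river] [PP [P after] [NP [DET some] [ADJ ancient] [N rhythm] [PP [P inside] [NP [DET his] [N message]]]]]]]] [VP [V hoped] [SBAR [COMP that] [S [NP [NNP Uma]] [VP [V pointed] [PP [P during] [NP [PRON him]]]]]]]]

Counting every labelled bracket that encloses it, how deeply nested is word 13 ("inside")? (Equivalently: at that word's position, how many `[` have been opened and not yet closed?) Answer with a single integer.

8

The word sits inside P, which is inside PP, inside NP, inside PP, inside NP, inside PP, inside NP, inside S — 8 brackets in all.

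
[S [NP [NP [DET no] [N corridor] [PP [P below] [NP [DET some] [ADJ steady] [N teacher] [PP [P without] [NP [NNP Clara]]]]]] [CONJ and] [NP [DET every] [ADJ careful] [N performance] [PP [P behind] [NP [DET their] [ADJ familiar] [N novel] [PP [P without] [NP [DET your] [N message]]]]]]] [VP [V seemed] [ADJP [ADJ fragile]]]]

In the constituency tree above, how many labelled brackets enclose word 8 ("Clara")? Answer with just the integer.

8

The word sits inside NNP, which is inside NP, inside PP, inside NP, inside PP, inside NP, inside NP, inside S — 8 brackets in all.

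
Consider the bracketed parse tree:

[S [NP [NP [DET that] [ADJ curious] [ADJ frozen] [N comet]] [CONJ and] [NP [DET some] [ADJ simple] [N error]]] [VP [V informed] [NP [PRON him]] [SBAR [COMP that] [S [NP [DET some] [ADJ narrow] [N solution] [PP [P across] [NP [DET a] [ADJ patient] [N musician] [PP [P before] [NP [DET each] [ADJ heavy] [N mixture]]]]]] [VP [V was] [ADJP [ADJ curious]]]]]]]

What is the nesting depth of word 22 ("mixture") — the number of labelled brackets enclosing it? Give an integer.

10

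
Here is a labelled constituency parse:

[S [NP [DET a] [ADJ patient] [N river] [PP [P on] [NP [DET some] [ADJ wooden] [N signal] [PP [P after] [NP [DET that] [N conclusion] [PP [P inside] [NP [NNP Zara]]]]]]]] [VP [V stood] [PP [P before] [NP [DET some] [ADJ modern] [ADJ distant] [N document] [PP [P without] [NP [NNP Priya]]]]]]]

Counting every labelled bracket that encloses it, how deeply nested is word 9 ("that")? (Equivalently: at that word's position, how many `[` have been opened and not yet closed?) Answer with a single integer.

7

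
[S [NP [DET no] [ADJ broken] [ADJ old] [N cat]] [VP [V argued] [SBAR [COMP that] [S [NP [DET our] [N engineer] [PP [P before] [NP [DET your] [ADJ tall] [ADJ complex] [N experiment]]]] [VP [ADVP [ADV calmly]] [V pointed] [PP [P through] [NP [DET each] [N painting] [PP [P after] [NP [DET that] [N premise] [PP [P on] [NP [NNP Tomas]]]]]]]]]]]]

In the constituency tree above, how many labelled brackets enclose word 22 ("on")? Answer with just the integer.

11

Counting open brackets not yet closed at "on": [S [VP [SBAR [S [VP [PP [NP [PP [NP [PP [P = 11.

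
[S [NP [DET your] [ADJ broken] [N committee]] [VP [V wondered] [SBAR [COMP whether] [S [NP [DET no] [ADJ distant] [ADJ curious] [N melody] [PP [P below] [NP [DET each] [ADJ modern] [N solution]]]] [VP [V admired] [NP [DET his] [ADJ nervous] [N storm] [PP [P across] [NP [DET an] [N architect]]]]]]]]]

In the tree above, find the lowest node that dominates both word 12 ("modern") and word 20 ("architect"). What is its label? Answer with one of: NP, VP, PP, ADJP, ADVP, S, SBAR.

S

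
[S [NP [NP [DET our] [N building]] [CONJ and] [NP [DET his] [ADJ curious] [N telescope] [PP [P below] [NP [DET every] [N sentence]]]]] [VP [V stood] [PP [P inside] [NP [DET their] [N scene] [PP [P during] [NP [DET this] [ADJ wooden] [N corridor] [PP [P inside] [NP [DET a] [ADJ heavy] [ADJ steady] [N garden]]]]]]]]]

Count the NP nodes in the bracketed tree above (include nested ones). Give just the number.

7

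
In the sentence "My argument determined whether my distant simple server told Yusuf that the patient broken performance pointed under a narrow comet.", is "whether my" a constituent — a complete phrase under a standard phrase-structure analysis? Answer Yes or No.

No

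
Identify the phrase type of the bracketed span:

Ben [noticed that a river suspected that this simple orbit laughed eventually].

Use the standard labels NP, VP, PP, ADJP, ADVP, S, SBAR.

VP

"noticed" is the head of the bracketed span, so the span is a verb phrase: VP.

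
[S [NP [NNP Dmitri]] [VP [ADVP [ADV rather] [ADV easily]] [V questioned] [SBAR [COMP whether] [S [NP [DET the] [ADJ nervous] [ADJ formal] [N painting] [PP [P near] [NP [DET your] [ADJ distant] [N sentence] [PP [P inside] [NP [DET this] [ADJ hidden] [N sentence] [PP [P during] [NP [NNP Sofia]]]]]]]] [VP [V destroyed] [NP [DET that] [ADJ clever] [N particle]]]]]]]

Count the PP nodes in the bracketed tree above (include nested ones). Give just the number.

3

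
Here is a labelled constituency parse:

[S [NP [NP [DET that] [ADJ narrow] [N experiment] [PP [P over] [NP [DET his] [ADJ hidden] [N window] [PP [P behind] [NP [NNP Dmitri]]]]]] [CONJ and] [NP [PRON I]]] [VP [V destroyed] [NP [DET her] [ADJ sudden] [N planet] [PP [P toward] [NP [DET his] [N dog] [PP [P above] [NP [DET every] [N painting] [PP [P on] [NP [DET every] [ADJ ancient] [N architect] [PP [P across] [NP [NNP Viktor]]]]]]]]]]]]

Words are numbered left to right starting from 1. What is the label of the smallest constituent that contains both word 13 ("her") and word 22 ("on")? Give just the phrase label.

The smallest bracket enclosing both words is [NP her sudden planet toward his dog above every painting on every ancient architect across Viktor], so the label is NP.

NP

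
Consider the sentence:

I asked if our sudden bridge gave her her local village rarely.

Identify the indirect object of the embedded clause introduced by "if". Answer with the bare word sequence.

"gave" heads the VP of the embedded clause introduced by "if", and "her" is its indirect object.

her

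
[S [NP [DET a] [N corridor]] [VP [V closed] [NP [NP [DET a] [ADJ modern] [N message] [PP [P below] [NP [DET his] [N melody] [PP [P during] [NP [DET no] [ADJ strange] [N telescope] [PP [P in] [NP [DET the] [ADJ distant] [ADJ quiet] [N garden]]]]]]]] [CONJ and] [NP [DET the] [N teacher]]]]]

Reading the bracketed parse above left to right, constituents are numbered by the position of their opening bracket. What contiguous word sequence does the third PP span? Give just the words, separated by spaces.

in the distant quiet garden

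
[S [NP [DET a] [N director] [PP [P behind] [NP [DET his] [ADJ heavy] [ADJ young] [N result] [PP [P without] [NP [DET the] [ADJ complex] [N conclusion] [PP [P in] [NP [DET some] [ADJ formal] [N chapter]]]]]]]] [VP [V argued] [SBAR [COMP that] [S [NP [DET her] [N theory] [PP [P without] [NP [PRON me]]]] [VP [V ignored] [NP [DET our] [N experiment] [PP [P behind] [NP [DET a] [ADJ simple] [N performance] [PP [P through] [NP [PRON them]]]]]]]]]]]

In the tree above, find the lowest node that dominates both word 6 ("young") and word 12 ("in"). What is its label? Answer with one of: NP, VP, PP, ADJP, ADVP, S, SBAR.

NP

Both words fall inside [NP his heavy young result without the complex conclusion in some formal chapter] (words 4–15), and no smaller constituent contains them both. Label: NP.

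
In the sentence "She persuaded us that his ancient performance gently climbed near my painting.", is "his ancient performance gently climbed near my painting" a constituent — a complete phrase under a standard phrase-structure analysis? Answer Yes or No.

Yes

The sequence corresponds to a single S node — the clause "his ancient performance gently climbed near my painting".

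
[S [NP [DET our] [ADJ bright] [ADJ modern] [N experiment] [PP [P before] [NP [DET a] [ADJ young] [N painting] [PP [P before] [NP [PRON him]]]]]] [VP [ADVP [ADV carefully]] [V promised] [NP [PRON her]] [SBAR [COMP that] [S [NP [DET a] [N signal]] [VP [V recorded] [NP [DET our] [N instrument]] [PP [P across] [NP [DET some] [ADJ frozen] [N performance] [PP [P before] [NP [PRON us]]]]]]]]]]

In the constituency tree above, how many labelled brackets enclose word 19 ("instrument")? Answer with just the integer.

The word sits inside N, which is inside NP, inside VP, inside S, inside SBAR, inside VP, inside S — 7 brackets in all.

7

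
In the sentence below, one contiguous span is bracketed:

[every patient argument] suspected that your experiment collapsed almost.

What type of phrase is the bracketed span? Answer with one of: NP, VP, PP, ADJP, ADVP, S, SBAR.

NP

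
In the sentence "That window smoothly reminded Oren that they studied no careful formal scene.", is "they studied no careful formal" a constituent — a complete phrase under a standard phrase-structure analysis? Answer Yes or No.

"they" belongs to the noun phrase "they" while "formal" belongs to the verb phrase "studied no careful formal scene"; a span that runs across that boundary is not a single phrase.

No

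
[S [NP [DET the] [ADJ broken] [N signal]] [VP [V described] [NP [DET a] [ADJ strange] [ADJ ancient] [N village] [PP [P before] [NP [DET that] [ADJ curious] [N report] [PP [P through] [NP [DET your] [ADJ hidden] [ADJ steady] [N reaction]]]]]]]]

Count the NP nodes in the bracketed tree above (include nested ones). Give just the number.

4

Listing each NP by its span: [NP the broken signal]; [NP a strange ancient village before that curious report through your hidden steady reaction]; [NP that curious report through your hidden steady reaction]; [NP your hidden steady reaction] — that makes 4.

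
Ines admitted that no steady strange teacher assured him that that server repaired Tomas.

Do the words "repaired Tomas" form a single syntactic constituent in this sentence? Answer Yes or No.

Yes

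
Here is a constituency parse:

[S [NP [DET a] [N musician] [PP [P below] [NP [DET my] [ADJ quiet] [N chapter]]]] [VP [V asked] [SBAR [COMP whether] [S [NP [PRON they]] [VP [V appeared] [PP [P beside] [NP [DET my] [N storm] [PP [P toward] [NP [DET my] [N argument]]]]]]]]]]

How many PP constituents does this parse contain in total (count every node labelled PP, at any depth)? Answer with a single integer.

3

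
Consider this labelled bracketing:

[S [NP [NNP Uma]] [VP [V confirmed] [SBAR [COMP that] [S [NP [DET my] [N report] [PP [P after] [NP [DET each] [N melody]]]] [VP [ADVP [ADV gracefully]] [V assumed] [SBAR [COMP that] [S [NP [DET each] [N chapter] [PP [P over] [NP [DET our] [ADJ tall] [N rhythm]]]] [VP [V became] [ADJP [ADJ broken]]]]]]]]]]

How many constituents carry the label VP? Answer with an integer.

3

The VP constituents are: [VP confirmed that my report after each melody gracefully assumed that each chapter over our tall rhythm became broken]; [VP gracefully assumed that each chapter over our tall rhythm became broken]; [VP became broken]. Total: 3.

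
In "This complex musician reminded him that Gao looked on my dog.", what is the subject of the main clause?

this complex musician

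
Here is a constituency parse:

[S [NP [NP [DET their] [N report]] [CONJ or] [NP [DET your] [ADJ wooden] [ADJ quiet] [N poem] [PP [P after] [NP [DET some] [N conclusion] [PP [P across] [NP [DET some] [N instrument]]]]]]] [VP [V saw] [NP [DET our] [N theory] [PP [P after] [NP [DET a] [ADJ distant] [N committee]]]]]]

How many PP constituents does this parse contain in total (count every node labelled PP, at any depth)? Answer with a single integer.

3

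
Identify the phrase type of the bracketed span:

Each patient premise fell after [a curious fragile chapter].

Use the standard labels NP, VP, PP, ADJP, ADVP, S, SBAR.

The span is built around the noun "chapter" — a noun phrase (NP).

NP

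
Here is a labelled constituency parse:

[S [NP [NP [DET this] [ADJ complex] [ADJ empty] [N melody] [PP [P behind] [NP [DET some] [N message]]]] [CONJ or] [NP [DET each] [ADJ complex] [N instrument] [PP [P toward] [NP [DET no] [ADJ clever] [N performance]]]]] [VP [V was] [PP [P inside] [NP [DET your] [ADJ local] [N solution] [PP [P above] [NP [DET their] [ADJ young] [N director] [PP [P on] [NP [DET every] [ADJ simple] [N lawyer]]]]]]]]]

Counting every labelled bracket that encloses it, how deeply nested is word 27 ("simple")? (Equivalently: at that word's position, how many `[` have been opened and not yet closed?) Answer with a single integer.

9

The word sits inside ADJ, which is inside NP, inside PP, inside NP, inside PP, inside NP, inside PP, inside VP, inside S — 9 brackets in all.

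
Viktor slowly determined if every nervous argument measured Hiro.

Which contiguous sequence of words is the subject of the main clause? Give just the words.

Viktor

"Viktor" is the NP that combines with the VP headed by "determined" to form the main clause — the subject.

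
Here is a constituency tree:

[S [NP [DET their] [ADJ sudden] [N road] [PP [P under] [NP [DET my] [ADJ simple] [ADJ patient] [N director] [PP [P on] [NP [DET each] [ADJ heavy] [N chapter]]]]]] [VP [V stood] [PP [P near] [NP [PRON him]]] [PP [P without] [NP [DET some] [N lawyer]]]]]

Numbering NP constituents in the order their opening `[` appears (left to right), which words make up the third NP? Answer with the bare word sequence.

each heavy chapter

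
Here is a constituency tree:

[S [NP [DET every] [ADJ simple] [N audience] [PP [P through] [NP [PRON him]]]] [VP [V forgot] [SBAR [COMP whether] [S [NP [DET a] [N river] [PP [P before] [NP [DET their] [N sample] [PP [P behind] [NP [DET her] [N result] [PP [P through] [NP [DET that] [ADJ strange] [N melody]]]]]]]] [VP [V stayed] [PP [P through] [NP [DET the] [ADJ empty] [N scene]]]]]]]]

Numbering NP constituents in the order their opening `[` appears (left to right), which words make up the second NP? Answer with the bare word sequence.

him

Opening `[NP` markers occur at word positions 1, 5, 8, 11, 14, 17, 22; the second of these opens the constituent [NP him].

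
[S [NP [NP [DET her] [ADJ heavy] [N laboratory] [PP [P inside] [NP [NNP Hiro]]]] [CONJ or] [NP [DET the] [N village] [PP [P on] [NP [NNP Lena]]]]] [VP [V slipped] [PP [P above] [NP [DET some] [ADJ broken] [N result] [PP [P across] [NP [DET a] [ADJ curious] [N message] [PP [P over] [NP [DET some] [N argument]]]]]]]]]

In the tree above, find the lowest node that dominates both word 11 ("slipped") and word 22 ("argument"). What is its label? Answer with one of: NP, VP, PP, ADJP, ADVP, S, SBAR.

VP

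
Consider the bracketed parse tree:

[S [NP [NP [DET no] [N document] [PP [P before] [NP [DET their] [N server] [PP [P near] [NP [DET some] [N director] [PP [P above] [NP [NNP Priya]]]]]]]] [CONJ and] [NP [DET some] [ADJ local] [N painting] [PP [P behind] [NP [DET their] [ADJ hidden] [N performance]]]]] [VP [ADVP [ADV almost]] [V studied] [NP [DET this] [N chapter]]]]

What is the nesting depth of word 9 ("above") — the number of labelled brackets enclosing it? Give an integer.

9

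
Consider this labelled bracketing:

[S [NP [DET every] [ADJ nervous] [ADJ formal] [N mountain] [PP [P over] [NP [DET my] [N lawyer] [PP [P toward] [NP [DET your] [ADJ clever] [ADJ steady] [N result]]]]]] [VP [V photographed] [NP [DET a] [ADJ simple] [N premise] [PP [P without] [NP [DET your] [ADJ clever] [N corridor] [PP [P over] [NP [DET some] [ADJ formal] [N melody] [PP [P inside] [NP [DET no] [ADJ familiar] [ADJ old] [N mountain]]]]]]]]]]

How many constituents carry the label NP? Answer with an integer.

7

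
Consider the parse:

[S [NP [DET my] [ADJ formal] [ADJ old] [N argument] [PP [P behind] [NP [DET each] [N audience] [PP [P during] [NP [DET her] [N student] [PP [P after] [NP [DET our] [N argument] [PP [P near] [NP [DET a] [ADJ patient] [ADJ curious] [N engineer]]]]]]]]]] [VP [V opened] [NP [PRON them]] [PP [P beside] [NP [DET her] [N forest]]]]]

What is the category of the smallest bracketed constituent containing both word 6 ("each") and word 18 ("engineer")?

NP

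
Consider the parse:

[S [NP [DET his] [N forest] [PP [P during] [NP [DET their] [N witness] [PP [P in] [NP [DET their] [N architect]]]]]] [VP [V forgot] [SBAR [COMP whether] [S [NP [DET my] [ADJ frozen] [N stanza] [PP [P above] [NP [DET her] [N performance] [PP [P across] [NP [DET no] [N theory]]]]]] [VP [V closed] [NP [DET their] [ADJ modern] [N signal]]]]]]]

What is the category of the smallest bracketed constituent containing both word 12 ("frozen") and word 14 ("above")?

NP

The smallest bracket enclosing both words is [NP my frozen stanza above her performance across no theory], so the label is NP.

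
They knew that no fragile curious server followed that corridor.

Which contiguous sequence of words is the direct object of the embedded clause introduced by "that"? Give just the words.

Within the embedded clause introduced by "that", the direct object of "followed" is "that corridor".

that corridor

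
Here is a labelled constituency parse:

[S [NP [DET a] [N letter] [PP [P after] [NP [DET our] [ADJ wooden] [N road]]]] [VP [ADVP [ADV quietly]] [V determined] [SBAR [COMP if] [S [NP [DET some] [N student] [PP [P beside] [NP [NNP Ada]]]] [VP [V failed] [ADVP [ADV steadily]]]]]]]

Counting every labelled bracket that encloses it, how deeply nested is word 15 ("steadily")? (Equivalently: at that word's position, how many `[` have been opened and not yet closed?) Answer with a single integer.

7

Counting open brackets not yet closed at "steadily": [S [VP [SBAR [S [VP [ADVP [ADV = 7.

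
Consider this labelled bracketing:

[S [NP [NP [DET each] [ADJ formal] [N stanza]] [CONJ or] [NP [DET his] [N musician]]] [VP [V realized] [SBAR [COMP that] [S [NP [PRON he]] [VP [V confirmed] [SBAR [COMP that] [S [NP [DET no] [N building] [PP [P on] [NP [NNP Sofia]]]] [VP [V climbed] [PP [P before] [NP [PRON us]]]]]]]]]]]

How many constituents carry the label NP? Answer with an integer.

The NP constituents are: [NP each formal stanza or his musician]; [NP each formal stanza]; [NP his musician]; [NP he]; [NP no building on Sofia]; [NP Sofia] …. Total: 7.

7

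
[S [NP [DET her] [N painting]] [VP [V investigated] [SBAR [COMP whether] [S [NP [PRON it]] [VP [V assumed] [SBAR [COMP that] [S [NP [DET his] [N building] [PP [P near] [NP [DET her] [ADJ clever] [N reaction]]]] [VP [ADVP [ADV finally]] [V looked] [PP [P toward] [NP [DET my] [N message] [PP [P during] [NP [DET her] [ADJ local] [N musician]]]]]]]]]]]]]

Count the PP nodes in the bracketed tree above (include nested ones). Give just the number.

Listing each PP by its span: [PP near her clever reaction]; [PP toward my message during her local musician]; [PP during her local musician] — that makes 3.

3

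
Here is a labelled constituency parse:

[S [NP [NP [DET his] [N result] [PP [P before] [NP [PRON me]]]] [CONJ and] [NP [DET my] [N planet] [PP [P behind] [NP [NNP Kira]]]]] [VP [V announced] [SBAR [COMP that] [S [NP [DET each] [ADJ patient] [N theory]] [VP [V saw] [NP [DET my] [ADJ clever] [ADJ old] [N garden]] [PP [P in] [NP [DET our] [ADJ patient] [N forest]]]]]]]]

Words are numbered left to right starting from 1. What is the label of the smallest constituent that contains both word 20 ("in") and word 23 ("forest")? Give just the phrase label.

Both words fall inside [PP in our patient forest] (words 20–23), and no smaller constituent contains them both. Label: PP.

PP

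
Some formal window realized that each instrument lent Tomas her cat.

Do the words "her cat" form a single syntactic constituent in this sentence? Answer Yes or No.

Yes

The sequence corresponds to a single NP node — the noun phrase "her cat".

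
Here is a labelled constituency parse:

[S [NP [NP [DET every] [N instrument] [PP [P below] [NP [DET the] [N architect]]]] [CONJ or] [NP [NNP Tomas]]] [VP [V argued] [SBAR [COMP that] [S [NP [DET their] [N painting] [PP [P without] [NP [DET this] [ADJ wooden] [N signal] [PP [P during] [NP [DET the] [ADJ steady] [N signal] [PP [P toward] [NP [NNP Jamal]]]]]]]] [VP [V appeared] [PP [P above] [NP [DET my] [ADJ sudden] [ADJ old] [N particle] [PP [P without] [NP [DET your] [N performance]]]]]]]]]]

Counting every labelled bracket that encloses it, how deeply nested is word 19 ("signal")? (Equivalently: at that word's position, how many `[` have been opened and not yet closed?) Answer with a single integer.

10

The word sits inside N, which is inside NP, inside PP, inside NP, inside PP, inside NP, inside S, inside SBAR, inside VP, inside S — 10 brackets in all.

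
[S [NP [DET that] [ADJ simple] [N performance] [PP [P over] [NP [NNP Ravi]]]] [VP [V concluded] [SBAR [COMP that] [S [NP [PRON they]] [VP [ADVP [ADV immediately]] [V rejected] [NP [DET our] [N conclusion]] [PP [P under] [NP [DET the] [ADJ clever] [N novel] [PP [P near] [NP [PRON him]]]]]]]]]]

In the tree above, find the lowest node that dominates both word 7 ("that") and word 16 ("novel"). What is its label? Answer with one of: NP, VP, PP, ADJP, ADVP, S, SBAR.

SBAR

Both words fall inside [SBAR that they immediately rejected our conclusion under the clever novel near him] (words 7–18), and no smaller constituent contains them both. Label: SBAR.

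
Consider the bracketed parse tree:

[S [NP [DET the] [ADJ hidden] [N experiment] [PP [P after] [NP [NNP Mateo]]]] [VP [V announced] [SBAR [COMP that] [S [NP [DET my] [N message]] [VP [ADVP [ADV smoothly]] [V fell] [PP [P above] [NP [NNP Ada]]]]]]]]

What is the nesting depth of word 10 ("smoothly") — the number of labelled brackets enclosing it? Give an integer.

The word sits inside ADV, which is inside ADVP, inside VP, inside S, inside SBAR, inside VP, inside S — 7 brackets in all.

7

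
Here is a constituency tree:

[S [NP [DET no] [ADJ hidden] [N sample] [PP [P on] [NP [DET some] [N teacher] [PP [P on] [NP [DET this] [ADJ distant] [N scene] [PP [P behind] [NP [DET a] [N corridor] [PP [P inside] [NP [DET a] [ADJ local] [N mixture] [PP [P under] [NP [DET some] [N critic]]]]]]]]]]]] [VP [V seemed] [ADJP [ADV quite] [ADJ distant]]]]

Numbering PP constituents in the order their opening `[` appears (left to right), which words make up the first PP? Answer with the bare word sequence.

on some teacher on this distant scene behind a corridor inside a local mixture under some critic

Opening `[PP` markers occur at word positions 4, 7, 11, 14, 18; the first of these opens the constituent [PP on some teacher on this distant scene behind a corridor inside a local mixture under some critic].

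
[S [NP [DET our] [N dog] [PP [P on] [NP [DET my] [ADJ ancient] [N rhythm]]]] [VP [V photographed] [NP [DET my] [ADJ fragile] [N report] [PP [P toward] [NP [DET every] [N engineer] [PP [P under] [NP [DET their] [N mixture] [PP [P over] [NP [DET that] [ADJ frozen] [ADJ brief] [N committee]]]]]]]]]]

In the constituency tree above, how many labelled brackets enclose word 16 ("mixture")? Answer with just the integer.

8

Path from the root down to the word: S → VP → NP → PP → NP → PP → NP → N. That is 8 enclosing brackets.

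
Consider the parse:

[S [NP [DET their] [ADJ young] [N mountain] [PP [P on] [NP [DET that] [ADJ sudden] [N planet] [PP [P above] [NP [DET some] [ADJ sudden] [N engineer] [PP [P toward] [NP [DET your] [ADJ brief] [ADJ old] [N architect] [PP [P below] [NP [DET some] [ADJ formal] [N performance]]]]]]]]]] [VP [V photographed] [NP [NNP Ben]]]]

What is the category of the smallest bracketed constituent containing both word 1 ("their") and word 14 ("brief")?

NP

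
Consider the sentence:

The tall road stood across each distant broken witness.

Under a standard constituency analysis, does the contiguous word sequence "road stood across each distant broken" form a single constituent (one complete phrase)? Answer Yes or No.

"road" belongs to the noun phrase "the tall road" while "broken" belongs to the verb phrase "stood across each distant broken witness"; a span that runs across that boundary is not a single phrase.

No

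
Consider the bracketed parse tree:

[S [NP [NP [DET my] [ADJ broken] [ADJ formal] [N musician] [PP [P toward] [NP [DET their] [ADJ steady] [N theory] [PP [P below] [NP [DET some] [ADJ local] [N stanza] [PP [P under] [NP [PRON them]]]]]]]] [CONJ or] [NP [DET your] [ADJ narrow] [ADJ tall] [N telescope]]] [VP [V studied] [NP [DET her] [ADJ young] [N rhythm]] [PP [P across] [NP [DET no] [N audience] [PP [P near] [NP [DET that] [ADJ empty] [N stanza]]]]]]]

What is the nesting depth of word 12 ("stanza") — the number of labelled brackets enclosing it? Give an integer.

Path from the root down to the word: S → NP → NP → PP → NP → PP → NP → N. That is 8 enclosing brackets.

8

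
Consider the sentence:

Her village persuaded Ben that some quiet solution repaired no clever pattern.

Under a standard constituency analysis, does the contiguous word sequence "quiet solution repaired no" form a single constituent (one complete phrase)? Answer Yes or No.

No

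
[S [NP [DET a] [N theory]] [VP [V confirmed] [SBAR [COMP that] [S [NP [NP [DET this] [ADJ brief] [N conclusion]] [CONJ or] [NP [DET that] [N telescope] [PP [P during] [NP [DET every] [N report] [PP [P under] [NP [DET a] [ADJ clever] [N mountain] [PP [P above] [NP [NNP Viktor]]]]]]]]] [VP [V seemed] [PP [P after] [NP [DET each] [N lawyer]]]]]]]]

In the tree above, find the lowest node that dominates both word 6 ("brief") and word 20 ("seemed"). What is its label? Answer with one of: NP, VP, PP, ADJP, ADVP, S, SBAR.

S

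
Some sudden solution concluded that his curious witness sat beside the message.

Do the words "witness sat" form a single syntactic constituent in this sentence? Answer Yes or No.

The smallest constituent containing the whole sequence is the clause [S his curious witness sat beside the message], but the sequence is only part of it — it straddles the boundary between noun phrase "his curious witness" and verb phrase "sat beside the message".

No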